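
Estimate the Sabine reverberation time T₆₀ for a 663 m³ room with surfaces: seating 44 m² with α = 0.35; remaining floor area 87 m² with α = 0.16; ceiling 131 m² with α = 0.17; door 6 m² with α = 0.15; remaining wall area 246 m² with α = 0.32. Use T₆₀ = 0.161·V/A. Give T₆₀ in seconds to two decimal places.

Total absorption A = 44·0.35 + 87·0.16 + 131·0.17 + 6·0.15 + 246·0.32 = 131.21 m² sabins.
T₆₀ = 0.161 × 663 / 131.21 = 0.814 s.

0.81 s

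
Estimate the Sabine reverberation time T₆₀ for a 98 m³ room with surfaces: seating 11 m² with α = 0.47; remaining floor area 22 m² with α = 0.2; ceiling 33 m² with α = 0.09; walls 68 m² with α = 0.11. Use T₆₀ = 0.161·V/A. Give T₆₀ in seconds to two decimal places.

0.79 s

A = Σ Sᵢαᵢ = 11·0.47 + 22·0.2 + 33·0.09 + 68·0.11 = 20.02 m².
T₆₀ = 0.161·V/A = 0.161·98/20.02 = 0.788 s.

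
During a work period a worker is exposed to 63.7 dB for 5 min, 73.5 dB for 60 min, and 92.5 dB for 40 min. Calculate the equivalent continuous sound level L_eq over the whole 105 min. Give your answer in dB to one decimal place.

88.4 dB

Weight each interval's intensity by its duration and average over T = 105 min:
Σ tᵢ·10^(Lᵢ/10) = 5·10^(63.7/10) + 60·10^(73.5/10) + 40·10^(92.5/10) = 7.249e+10.
L_eq = 10·log₁₀(7.249e+10/105) = 88.39 dB.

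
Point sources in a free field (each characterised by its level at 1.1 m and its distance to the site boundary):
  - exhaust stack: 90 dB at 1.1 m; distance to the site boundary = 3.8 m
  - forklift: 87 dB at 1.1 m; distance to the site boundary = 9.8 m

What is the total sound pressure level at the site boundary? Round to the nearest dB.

Propagate each source to the receiver with L = L_ref − 20·log₁₀(r/r_ref), then add intensities.
exhaust stack: 90 − 20·log₁₀(3.8/1.1) = 90 − 10.77 = 79.23 dB.
forklift: 87 − 20·log₁₀(9.8/1.1) = 87 − 19.00 = 68.00 dB.
Σ 10^(L/10) = 9.011e+07 → L_total = 10·log₁₀(9.011e+07) = 79.55 dB.

80 dB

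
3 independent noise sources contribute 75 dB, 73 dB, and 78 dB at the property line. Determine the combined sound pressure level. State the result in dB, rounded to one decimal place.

For uncorrelated sources the intensities add, so convert each level to linear form, sum, and take 10·log₁₀ of the total.
Σ 10^(L/10) = 10^(75/10) + 10^(73/10) + 10^(78/10) = 1.147e+08.
L_total = 10·log₁₀(1.147e+08) = 80.59 dB.

80.6 dB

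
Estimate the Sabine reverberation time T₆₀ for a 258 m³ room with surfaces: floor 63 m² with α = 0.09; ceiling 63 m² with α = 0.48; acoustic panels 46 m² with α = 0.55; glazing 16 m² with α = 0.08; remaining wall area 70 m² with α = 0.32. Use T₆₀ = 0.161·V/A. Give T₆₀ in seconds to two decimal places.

0.49 s

A = Σ Sᵢαᵢ = 63·0.09 + 63·0.48 + 46·0.55 + 16·0.08 + 70·0.32 = 84.89 m².
T₆₀ = 0.161 × 258 / 84.89 = 0.489 s.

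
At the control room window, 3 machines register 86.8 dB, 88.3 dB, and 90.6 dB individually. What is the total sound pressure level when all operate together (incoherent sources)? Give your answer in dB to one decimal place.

Incoherent sources combine by intensity addition: L_total = 10·log₁₀(Σ 10^(L_i/10)).
Σ 10^(L/10) = 10^(86.8/10) + 10^(88.3/10) + 10^(90.6/10) = 2.303e+09.
L_total = 10·log₁₀(2.303e+09) = 93.62 dB.

93.6 dB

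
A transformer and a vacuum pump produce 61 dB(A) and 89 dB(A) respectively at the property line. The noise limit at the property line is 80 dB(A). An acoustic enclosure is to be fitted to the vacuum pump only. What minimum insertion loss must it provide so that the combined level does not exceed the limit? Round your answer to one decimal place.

The untreated sources together contribute 10^(61/10) = 1.259e+06, i.e. 61.00 dB(A).
The limit corresponds to 10^(80/10) = 1.000e+08; subtracting the fixed part leaves 9.874e+07 for the vacuum pump, i.e. 79.94 dB(A).
Required insertion loss = 89 − 79.94 = 9.06 dB.

9.1 dB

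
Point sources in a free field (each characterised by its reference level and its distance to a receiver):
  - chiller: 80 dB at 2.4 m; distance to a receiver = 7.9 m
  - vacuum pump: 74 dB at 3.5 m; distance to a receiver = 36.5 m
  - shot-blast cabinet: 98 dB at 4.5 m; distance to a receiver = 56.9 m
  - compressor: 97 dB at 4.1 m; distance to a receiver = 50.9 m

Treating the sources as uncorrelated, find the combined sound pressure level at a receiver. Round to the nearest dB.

79 dB

First find each source's level at the receiver (point-source: −20·log₁₀(r/r_ref)), then combine on an intensity basis.
chiller: 80 − 20·log₁₀(7.9/2.4) = 80 − 10.35 = 69.65 dB.
vacuum pump: 74 − 20·log₁₀(36.5/3.5) = 74 − 20.36 = 53.64 dB.
shot-blast cabinet: 98 − 20·log₁₀(56.9/4.5) = 98 − 22.04 = 75.96 dB.
compressor: 97 − 20·log₁₀(50.9/4.1) = 97 − 21.88 = 75.12 dB.
Σ 10^(L/10) = 8.144e+07 → L_total = 10·log₁₀(8.144e+07) = 79.11 dB.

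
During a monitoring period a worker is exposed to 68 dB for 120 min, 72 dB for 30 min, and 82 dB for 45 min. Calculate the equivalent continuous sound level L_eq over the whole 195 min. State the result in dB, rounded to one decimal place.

L_eq = 10·log₁₀[(1/T)·Σ tᵢ·10^(Lᵢ/10)] with T = 195 min.
Σ tᵢ·10^(Lᵢ/10) = 120·10^(68/10) + 30·10^(72/10) + 45·10^(82/10) = 8.365e+09.
L_eq = 10·log₁₀(8.365e+09/195) = 76.32 dB.

76.3 dB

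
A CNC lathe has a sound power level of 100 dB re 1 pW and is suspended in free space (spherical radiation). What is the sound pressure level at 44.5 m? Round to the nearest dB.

The power spreads over a sphere of area 4π·r², so L_p = L_w − 10·log₁₀(4π·r²).
4π·r² = 2.488e+04 m², 10·log₁₀ of that is 43.959 dB.
L_p = 100 − 43.959 = 56.04 dB.

56 dB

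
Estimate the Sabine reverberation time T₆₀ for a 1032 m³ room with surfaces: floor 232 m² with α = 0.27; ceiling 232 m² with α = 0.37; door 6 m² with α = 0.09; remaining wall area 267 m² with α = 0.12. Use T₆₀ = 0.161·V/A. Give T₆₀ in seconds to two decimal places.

0.92 s

Total absorption A = 232·0.27 + 232·0.37 + 6·0.09 + 267·0.12 = 181.06 m² sabins.
T₆₀ = 0.161 × 1032 / 181.06 = 0.918 s.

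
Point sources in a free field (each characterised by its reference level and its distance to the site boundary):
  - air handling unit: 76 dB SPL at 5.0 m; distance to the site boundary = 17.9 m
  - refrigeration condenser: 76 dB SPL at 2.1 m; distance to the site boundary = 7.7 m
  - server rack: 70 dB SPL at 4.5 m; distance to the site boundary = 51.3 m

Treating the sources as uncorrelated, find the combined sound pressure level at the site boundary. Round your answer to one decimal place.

Apply inverse-square spreading to bring every level to the receiver, then sum 10^(L/10).
air handling unit: 76 − 20·log₁₀(17.9/5.0) = 76 − 11.08 = 64.92 dB SPL.
refrigeration condenser: 76 − 20·log₁₀(7.7/2.1) = 76 − 11.29 = 64.71 dB SPL.
server rack: 70 − 20·log₁₀(51.3/4.5) = 70 − 21.14 = 48.86 dB SPL.
Σ 10^(L/10) = 6.144e+06 → L_total = 10·log₁₀(6.144e+06) = 67.88 dB SPL.

67.9 dB SPL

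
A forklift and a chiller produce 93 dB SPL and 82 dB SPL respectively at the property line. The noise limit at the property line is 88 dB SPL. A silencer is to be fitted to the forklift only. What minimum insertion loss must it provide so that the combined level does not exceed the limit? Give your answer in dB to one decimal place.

Fixed contribution from the other source: Σ 10^(L/10) = 10^(82/10) = 1.585e+08 (82.00 dB SPL).
The limit corresponds to 10^(88/10) = 6.310e+08; subtracting the fixed part leaves 4.725e+08 for the forklift, i.e. 86.74 dB SPL.
So the forklift must be reduced from 93 to 86.74 dB SPL: IL = 6.26 dB.

6.3 dB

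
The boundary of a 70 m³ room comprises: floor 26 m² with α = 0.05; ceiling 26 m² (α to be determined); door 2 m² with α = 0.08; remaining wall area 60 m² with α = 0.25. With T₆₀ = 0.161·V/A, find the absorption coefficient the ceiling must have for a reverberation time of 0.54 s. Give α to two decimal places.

Required total absorption A = 0.161·70/0.54 = 20.87 m².
Absorption from the other surfaces = 26·0.05 + 2·0.08 + 60·0.25 = 16.46 m², so the ceiling must supply 4.41 m² over 26 m².
α = 4.41/26 = 0.170.

0.17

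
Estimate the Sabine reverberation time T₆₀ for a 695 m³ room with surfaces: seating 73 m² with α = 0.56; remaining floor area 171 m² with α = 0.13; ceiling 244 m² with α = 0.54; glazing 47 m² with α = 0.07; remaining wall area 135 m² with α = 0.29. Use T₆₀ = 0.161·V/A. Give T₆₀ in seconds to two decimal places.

0.47 s

Total absorption A = 73·0.56 + 171·0.13 + 244·0.54 + 47·0.07 + 135·0.29 = 237.31 m² sabins.
T₆₀ = 0.161 × 695 / 237.31 = 0.472 s.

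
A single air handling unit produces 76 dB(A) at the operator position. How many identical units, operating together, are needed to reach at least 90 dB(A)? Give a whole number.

26

Need L₁ + 10·log₁₀ N ≥ 90, i.e. log₁₀ N ≥ 1.40.
N ≥ 10^(14.0/10) = 25.119, so N = 26.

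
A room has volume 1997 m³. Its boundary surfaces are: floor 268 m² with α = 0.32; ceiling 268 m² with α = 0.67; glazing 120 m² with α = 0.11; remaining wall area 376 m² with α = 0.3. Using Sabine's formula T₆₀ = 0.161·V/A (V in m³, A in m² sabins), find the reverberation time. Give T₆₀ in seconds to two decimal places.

Total absorption A = 268·0.32 + 268·0.67 + 120·0.11 + 376·0.3 = 391.32 m² sabins.
T₆₀ = 0.161 × 1997 / 391.32 = 0.822 s.

0.82 s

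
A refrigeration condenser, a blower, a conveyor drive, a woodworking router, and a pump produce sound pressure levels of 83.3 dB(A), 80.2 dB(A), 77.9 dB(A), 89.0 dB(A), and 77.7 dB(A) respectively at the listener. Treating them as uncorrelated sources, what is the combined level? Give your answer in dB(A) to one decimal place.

Incoherent sources combine by intensity addition: L_total = 10·log₁₀(Σ 10^(L_i/10)).
Σ 10^(L/10) = 10^(83.3/10) + 10^(80.2/10) + 10^(77.9/10) + 10^(89.0/10) + 10^(77.7/10) = 1.233e+09.
L_total = 10·log₁₀(1.233e+09) = 90.91 dB(A).

90.9 dB(A)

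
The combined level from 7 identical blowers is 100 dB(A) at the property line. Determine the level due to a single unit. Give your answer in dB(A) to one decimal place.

7 equal contributions raise the level by 10·log₁₀ 7 = 8.451 dB, so each unit alone gives 100 − 8.451.

91.5 dB(A)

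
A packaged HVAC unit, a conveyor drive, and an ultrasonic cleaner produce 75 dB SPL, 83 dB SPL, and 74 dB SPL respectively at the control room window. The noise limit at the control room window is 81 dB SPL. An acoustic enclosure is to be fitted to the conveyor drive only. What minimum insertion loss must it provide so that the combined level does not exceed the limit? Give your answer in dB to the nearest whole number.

5 dB

The untreated sources together contribute 10^(75/10) + 10^(74/10) = 5.674e+07, i.e. 77.54 dB SPL.
To meet 81 dB SPL overall, the treated conveyor drive may contribute at most 10^(81/10) − 5.674e+07 = 6.915e+07, i.e. 78.40 dB SPL.
So the conveyor drive must be reduced from 83 to 78.40 dB SPL: IL = 4.60 dB.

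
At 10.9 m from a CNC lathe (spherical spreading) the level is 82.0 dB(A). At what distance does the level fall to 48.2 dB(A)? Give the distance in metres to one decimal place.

Point-source spreading drops the level by 20·log₁₀(r₂/r₁); inverting, r₂/r₁ = 10^(ΔL/20).
r₂ = 10.9·10^((82.0−48.2)/20) = 10.9·10^(33.8/20) = 533.86 m.

533.9 m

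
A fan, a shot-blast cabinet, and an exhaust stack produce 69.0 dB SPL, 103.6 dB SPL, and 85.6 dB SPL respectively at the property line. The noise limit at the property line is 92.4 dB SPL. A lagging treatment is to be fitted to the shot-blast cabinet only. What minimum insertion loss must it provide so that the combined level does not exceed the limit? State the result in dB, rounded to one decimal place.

12.2 dB

The untreated sources together contribute 10^(69.0/10) + 10^(85.6/10) = 3.710e+08, i.e. 85.69 dB SPL.
To meet 92.4 dB SPL overall, the treated shot-blast cabinet may contribute at most 10^(92.4/10) − 3.710e+08 = 1.367e+09, i.e. 91.36 dB SPL.
So the shot-blast cabinet must be reduced from 103.6 to 91.36 dB SPL: IL = 12.24 dB.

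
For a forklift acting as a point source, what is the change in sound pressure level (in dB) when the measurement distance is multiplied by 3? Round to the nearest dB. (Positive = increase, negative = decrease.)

With spherical spreading the level changes by −20·log₁₀(r₂/r₁).
ΔL = −20·log₁₀(3) = -9.54 dB.

-10 dB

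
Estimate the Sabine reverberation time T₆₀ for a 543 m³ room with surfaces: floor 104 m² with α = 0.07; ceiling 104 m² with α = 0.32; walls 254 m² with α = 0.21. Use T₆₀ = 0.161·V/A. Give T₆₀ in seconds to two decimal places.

Total absorption A = 104·0.07 + 104·0.32 + 254·0.21 = 93.90 m² sabins.
T₆₀ = 0.161·V/A = 0.161·543/93.90 = 0.931 s.

0.93 s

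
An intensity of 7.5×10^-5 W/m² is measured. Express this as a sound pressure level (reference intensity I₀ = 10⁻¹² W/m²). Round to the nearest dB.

79 dB

Dividing by I₀ shifts the exponent by 12: I/I₀ = 7.5×10^7.
L = 10·(0.8751 + 7) = 78.75 dB.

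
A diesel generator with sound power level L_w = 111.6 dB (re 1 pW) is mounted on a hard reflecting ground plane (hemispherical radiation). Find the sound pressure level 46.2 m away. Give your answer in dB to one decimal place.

The power spreads over a hemisphere of area 2π·r², so L_p = L_w − 10·log₁₀(2π·r²).
2π·r² = 1.341e+04 m², 10·log₁₀ of that is 41.275 dB.
L_p = 111.6 − 41.275 = 70.33 dB.

70.3 dB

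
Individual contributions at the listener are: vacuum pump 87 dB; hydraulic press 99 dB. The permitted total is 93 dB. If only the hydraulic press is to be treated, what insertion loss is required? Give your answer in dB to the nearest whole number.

7 dB

Everything except the hydraulic press sums to 10^(87/10) = 5.012e+08 in linear terms, 87.00 dB.
The limit corresponds to 10^(93/10) = 1.995e+09; subtracting the fixed part leaves 1.494e+09 for the hydraulic press, i.e. 91.74 dB.
Required insertion loss = 99 − 91.74 = 7.26 dB.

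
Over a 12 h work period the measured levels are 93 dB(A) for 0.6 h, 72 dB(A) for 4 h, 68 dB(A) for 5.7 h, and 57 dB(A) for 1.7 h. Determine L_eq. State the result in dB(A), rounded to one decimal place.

L_eq = 10·log₁₀[(1/T)·Σ tᵢ·10^(Lᵢ/10)] with T = 12 h.
Σ tᵢ·10^(Lᵢ/10) = 0.6·10^(93/10) + 4·10^(72/10) + 5.7·10^(68/10) + 1.7·10^(57/10) = 1.297e+09.
L_eq = 10·log₁₀(1.297e+09/12) = 80.34 dB(A).

80.3 dB(A)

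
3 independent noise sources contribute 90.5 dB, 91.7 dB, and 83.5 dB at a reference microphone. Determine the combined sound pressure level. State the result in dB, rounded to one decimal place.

Incoherent sources combine by intensity addition: L_total = 10·log₁₀(Σ 10^(L_i/10)).
Σ 10^(L/10) = 10^(90.5/10) + 10^(91.7/10) + 10^(83.5/10) = 2.825e+09.
L_total = 10·log₁₀(2.825e+09) = 94.51 dB.

94.5 dB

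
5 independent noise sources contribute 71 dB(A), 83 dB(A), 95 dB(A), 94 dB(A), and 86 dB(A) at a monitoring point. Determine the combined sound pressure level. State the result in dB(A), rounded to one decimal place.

Incoherent sources combine by intensity addition: L_total = 10·log₁₀(Σ 10^(L_i/10)).
Σ 10^(L/10) = 10^(71/10) + 10^(83/10) + 10^(95/10) + 10^(94/10) + 10^(86/10) = 6.284e+09.
L_total = 10·log₁₀(6.284e+09) = 97.98 dB(A).

98.0 dB(A)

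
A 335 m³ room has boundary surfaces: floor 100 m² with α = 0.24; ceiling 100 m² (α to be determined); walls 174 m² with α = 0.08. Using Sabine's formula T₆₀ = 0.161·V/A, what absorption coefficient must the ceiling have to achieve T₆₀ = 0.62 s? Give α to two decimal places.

Required total absorption A = 0.161·335/0.62 = 86.99 m².
Absorption from the other surfaces = 100·0.24 + 174·0.08 = 37.92 m², so the ceiling must supply 49.07 m² over 100 m².
α = 49.07/100 = 0.491.

0.49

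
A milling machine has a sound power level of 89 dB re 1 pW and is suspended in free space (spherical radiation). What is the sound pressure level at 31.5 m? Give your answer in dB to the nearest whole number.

48 dB

Free-field spherical radiation: L_p = L_w − 10·log₁₀(4π·r²), r = 31.5 m.
4π·r² = 1.247e+04 m², 10·log₁₀ of that is 40.958 dB.
L_p = 89 − 40.958 = 48.04 dB.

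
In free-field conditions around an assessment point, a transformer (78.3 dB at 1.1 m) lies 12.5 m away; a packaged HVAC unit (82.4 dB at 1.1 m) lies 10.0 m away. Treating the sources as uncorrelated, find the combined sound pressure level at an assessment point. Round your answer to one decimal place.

Propagate each source to the receiver with L = L_ref − 20·log₁₀(r/r_ref), then add intensities.
transformer: 78.3 − 20·log₁₀(12.5/1.1) = 78.3 − 21.11 = 57.19 dB.
packaged HVAC unit: 82.4 − 20·log₁₀(10.0/1.1) = 82.4 − 19.17 = 63.23 dB.
Σ 10^(L/10) = 2.626e+06 → L_total = 10·log₁₀(2.626e+06) = 64.19 dB.

64.2 dB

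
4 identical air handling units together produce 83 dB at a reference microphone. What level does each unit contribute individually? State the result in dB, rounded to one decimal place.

For N identical incoherent sources L_total = L₁ + 10·log₁₀ N, so L₁ = 83 − 10·log₁₀(4) = 83 − 6.021.

77.0 dB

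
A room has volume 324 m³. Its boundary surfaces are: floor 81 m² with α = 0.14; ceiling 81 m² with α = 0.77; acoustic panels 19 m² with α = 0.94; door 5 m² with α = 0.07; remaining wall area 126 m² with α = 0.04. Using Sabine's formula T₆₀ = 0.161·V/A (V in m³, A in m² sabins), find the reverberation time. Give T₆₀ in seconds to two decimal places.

A = Σ Sᵢαᵢ = 81·0.14 + 81·0.77 + 19·0.94 + 5·0.07 + 126·0.04 = 96.96 m².
T₆₀ = 0.161·V/A = 0.161·324/96.96 = 0.538 s.

0.54 s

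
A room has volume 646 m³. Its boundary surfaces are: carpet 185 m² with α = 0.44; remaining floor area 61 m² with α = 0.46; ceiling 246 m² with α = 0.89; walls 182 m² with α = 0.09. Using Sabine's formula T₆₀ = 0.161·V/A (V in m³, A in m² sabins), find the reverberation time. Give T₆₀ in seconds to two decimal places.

0.30 s

A = Σ Sᵢαᵢ = 185·0.44 + 61·0.46 + 246·0.89 + 182·0.09 = 344.78 m².
T₆₀ = 0.161 × 646 / 344.78 = 0.302 s.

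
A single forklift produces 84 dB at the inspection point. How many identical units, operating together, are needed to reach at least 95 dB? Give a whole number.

Need L₁ + 10·log₁₀ N ≥ 95, i.e. log₁₀ N ≥ 1.10.
N ≥ 10^(11.0/10) = 12.589, so N = 13.

13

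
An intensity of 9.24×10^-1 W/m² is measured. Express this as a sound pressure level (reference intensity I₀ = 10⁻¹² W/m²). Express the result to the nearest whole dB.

Dividing by I₀ shifts the exponent by 12: I/I₀ = 9.24×10^11.
L = 10·(0.9657 + 11) = 119.66 dB.

120 dB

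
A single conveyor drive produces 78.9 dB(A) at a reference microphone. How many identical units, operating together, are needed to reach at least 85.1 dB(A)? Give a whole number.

5

The shortfall is 85.1 − 78.9 = 6.2 dB, and N units add 10·log₁₀ N, so need 10·log₁₀ N ≥ 6.2.
N ≥ 10^(6.2/10) = 4.169, so N = 5.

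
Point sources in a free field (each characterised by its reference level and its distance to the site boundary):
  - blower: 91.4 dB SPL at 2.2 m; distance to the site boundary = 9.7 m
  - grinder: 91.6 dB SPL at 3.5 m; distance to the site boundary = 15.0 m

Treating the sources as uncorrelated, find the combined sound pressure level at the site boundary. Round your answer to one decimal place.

Propagate each source to the receiver with L = L_ref − 20·log₁₀(r/r_ref), then add intensities.
blower: 91.4 − 20·log₁₀(9.7/2.2) = 91.4 − 12.89 = 78.51 dB SPL.
grinder: 91.6 − 20·log₁₀(15.0/3.5) = 91.6 − 12.64 = 78.96 dB SPL.
Σ 10^(L/10) = 1.497e+08 → L_total = 10·log₁₀(1.497e+08) = 81.75 dB SPL.

81.8 dB SPL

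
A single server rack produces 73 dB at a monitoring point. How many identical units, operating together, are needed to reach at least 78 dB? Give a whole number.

4

Need L₁ + 10·log₁₀ N ≥ 78, i.e. log₁₀ N ≥ 0.50.
N ≥ 10^(5.0/10) = 3.162, so N = 4.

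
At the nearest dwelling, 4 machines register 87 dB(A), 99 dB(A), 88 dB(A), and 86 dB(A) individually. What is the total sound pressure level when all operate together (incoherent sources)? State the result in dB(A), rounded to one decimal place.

99.8 dB(A)

For uncorrelated sources the intensities add, so convert each level to linear form, sum, and take 10·log₁₀ of the total.
Σ 10^(L/10) = 10^(87/10) + 10^(99/10) + 10^(88/10) + 10^(86/10) = 9.474e+09.
L_total = 10·log₁₀(9.474e+09) = 99.77 dB(A).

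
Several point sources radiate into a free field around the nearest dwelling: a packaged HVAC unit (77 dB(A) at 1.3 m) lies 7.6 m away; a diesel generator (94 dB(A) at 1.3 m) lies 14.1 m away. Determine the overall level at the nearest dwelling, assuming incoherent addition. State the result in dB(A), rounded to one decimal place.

73.6 dB(A)

Apply inverse-square spreading to bring every level to the receiver, then sum 10^(L/10).
packaged HVAC unit: 77 − 20·log₁₀(7.6/1.3) = 77 − 15.34 = 61.66 dB(A).
diesel generator: 94 − 20·log₁₀(14.1/1.3) = 94 − 20.71 = 73.29 dB(A).
Σ 10^(L/10) = 2.282e+07 → L_total = 10·log₁₀(2.282e+07) = 73.58 dB(A).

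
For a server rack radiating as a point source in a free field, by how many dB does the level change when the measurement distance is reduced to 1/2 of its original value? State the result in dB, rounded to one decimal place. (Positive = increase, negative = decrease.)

+6.0 dB

A point source loses 6 dB per doubling of distance; generally ΔL = −20·log₁₀(r₂/r₁).
ΔL = −20·log₁₀(0.5) = +6.02 dB.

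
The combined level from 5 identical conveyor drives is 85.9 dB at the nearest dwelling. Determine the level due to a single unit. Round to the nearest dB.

79 dB

Dividing the total intensity by 5 lowers the level by 10·log₁₀ 5 = 6.990 dB: L₁ = 85.9 − 6.990.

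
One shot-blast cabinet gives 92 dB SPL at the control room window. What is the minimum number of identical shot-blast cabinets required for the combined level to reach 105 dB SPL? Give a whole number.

20

The shortfall is 105 − 92 = 13.0 dB, and N units add 10·log₁₀ N, so need 10·log₁₀ N ≥ 13.0.
N ≥ 10^(13.0/10) = 19.953, so N = 20.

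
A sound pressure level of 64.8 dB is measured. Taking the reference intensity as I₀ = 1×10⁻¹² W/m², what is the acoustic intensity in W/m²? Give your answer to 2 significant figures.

I/I₀ = 10^(64.8/10) = 3.02e+06, so I = 3.02e+06 × 10⁻¹² W/m².

3.0e-06 W/m²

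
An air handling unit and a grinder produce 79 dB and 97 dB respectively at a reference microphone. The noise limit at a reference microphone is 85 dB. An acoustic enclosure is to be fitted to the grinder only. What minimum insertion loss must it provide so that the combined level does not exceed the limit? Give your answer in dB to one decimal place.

The untreated sources together contribute 10^(79/10) = 7.943e+07, i.e. 79.00 dB.
To meet 85 dB overall, the treated grinder may contribute at most 10^(85/10) − 7.943e+07 = 2.368e+08, i.e. 83.74 dB.
Required insertion loss = 97 − 83.74 = 13.26 dB.

13.3 dB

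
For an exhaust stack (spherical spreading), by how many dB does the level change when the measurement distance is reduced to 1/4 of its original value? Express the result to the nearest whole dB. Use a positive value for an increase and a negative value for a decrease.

+12 dB

Point-source spreading: ΔL = −20·log₁₀(r₂/r₁).
ΔL = −20·log₁₀(0.25) = +12.04 dB.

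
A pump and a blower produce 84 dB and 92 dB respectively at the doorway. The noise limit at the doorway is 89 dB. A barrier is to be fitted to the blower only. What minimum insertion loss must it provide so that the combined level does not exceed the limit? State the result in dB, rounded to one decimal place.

4.7 dB

The untreated sources together contribute 10^(84/10) = 2.512e+08, i.e. 84.00 dB.
To meet 89 dB overall, the treated blower may contribute at most 10^(89/10) − 2.512e+08 = 5.431e+08, i.e. 87.35 dB.
So the blower must be reduced from 92 to 87.35 dB: IL = 4.65 dB.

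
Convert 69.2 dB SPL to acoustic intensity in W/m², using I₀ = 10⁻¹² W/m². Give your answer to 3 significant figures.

8.32e-06 W/m²

L = 10·log₁₀(I/I₀) ⇒ I = I₀·10^(L/10) = 10⁻¹² × 10^6.92.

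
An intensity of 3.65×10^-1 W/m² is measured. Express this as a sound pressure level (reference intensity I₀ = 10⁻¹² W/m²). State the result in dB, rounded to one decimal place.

Dividing by I₀ shifts the exponent by 12: I/I₀ = 3.65×10^11.
L = 10·(0.5623 + 11) = 115.62 dB.

115.6 dB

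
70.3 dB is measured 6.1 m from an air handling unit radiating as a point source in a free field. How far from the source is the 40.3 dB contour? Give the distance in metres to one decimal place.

The 30.0 dB drop corresponds to a distance ratio of 10^(30.0/20) for a point source.
r₂ = 6.1·10^((70.3−40.3)/20) = 6.1·10^(30.0/20) = 192.90 m.

192.9 m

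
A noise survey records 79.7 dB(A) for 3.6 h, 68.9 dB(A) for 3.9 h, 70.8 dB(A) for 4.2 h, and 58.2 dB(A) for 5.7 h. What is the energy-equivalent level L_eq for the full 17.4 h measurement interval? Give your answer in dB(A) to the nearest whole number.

74 dB(A)

Weight each interval's intensity by its duration and average over T = 17.4 h:
Σ tᵢ·10^(Lᵢ/10) = 3.6·10^(79.7/10) + 3.9·10^(68.9/10) + 4.2·10^(70.8/10) + 5.7·10^(58.2/10) = 4.205e+08.
L_eq = 10·log₁₀(4.205e+08/17.4) = 73.83 dB(A).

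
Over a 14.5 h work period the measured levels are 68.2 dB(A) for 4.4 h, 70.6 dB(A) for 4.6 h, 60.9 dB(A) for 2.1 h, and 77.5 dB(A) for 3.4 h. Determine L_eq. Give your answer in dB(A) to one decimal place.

The energy average is taken in the linear domain: L_eq = 10·log₁₀[(Σ tᵢ·10^(Lᵢ/10))/T], T = 14.5 h.
Σ tᵢ·10^(Lᵢ/10) = 4.4·10^(68.2/10) + 4.6·10^(70.6/10) + 2.1·10^(60.9/10) + 3.4·10^(77.5/10) = 2.757e+08.
L_eq = 10·log₁₀(2.757e+08/14.5) = 72.79 dB(A).

72.8 dB(A)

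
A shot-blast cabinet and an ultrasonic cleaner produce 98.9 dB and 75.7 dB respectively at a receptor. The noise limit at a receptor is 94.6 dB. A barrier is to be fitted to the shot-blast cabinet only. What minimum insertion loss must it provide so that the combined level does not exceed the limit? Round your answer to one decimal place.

Fixed contribution from the other source: Σ 10^(L/10) = 10^(75.7/10) = 3.715e+07 (75.70 dB).
The limit corresponds to 10^(94.6/10) = 2.884e+09; subtracting the fixed part leaves 2.847e+09 for the shot-blast cabinet, i.e. 94.54 dB.
So the shot-blast cabinet must be reduced from 98.9 to 94.54 dB: IL = 4.36 dB.

4.4 dB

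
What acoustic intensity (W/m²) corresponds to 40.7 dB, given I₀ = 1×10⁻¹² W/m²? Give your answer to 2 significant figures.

I/I₀ = 10^(40.7/10) = 1.175e+04, so I = 1.175e+04 × 10⁻¹² W/m².

1.2e-08 W/m²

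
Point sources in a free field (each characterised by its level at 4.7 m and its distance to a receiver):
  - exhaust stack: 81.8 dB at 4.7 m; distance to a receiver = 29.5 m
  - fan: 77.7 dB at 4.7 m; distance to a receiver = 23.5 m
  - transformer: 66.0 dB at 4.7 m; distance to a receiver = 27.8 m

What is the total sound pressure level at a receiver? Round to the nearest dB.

68 dB

Apply inverse-square spreading to bring every level to the receiver, then sum 10^(L/10).
exhaust stack: 81.8 − 20·log₁₀(29.5/4.7) = 81.8 − 15.95 = 65.85 dB.
fan: 77.7 − 20·log₁₀(23.5/4.7) = 77.7 − 13.98 = 63.72 dB.
transformer: 66.0 − 20·log₁₀(27.8/4.7) = 66.0 − 15.44 = 50.56 dB.
Σ 10^(L/10) = 6.311e+06 → L_total = 10·log₁₀(6.311e+06) = 68.00 dB.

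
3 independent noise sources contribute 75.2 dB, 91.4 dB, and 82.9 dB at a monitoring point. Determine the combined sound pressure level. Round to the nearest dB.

Incoherent sources combine by intensity addition: L_total = 10·log₁₀(Σ 10^(L_i/10)).
Σ 10^(L/10) = 10^(75.2/10) + 10^(91.4/10) + 10^(82.9/10) = 1.608e+09.
L_total = 10·log₁₀(1.608e+09) = 92.06 dB.

92 dB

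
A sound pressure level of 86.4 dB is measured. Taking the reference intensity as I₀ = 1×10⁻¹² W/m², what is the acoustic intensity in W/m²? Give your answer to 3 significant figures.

L = 10·log₁₀(I/I₀) ⇒ I = I₀·10^(L/10) = 10⁻¹² × 10^8.64.

0.000437 W/m²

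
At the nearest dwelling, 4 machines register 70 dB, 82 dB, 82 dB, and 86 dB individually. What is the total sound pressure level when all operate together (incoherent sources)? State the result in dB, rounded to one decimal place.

Incoherent sources combine by intensity addition: L_total = 10·log₁₀(Σ 10^(L_i/10)).
Σ 10^(L/10) = 10^(70/10) + 10^(82/10) + 10^(82/10) + 10^(86/10) = 7.251e+08.
L_total = 10·log₁₀(7.251e+08) = 88.60 dB.

88.6 dB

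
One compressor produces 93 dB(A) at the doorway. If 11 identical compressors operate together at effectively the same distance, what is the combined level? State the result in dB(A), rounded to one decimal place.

103.4 dB(A)

With 11 equal, uncorrelated contributions the intensity is 11× that of one unit, giving a rise of 10·log₁₀ 11.
L_total = 93 + 10·log₁₀(11) = 93 + 10.414 = 103.41 dB(A).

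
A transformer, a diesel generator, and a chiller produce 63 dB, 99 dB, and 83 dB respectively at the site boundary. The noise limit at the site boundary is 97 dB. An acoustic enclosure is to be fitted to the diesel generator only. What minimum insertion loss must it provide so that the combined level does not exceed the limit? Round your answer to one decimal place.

Fixed contribution from the other sources: Σ 10^(L/10) = 10^(63/10) + 10^(83/10) = 2.015e+08 (83.04 dB).
To meet 97 dB overall, the treated diesel generator may contribute at most 10^(97/10) − 2.015e+08 = 4.810e+09, i.e. 96.82 dB.
Required insertion loss = 99 − 96.82 = 2.18 dB.

2.2 dB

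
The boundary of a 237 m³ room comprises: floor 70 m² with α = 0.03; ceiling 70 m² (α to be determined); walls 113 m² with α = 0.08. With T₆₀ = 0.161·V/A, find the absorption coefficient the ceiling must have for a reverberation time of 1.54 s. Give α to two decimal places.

0.19

From T₆₀ = 0.161·V/A, the target T₆₀ = 1.54 s needs A = 0.161·237/1.54 = 24.78 m².
Absorption from the other surfaces = 70·0.03 + 113·0.08 = 11.14 m², so the ceiling must supply 13.64 m² over 70 m².
α = 13.64/70 = 0.195.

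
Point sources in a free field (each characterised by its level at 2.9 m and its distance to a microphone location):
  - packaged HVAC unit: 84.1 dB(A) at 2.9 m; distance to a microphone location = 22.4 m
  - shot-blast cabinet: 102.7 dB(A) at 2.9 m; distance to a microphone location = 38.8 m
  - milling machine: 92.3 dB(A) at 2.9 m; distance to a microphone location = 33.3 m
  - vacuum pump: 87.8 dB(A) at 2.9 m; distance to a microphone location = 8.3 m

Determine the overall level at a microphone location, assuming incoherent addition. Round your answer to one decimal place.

Apply inverse-square spreading to bring every level to the receiver, then sum 10^(L/10).
packaged HVAC unit: 84.1 − 20·log₁₀(22.4/2.9) = 84.1 − 17.76 = 66.34 dB(A).
shot-blast cabinet: 102.7 − 20·log₁₀(38.8/2.9) = 102.7 − 22.53 = 80.17 dB(A).
milling machine: 92.3 − 20·log₁₀(33.3/2.9) = 92.3 − 21.20 = 71.10 dB(A).
vacuum pump: 87.8 − 20·log₁₀(8.3/2.9) = 87.8 − 9.13 = 78.67 dB(A).
Σ 10^(L/10) = 1.948e+08 → L_total = 10·log₁₀(1.948e+08) = 82.90 dB(A).

82.9 dB(A)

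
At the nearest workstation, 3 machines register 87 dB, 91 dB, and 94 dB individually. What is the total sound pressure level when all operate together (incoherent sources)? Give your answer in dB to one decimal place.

For uncorrelated sources the intensities add, so convert each level to linear form, sum, and take 10·log₁₀ of the total.
Σ 10^(L/10) = 10^(87/10) + 10^(91/10) + 10^(94/10) = 4.272e+09.
L_total = 10·log₁₀(4.272e+09) = 96.31 dB.

96.3 dB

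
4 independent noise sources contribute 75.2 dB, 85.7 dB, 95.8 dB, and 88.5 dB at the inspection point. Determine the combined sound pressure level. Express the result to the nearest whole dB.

97 dB

Incoherent sources combine by intensity addition: L_total = 10·log₁₀(Σ 10^(L_i/10)).
Σ 10^(L/10) = 10^(75.2/10) + 10^(85.7/10) + 10^(95.8/10) + 10^(88.5/10) = 4.914e+09.
L_total = 10·log₁₀(4.914e+09) = 96.91 dB.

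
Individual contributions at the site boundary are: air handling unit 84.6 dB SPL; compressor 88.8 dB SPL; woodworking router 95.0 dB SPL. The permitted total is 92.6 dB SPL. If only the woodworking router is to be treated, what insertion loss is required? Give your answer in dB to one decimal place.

Fixed contribution from the other sources: Σ 10^(L/10) = 10^(84.6/10) + 10^(88.8/10) = 1.047e+09 (90.20 dB SPL).
The limit corresponds to 10^(92.6/10) = 1.820e+09; subtracting the fixed part leaves 7.727e+08 for the woodworking router, i.e. 88.88 dB SPL.
So the woodworking router must be reduced from 95.0 to 88.88 dB SPL: IL = 6.12 dB.

6.1 dB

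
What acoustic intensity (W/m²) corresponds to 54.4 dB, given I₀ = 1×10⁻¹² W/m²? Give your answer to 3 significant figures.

2.75e-07 W/m²

I = I₀·10^(L/10) = 10⁻¹² × 10^(54.4/10) = 10^(-6.560).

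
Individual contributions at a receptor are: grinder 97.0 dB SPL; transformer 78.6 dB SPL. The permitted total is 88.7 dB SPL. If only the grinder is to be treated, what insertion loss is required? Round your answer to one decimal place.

8.7 dB

Fixed contribution from the other source: Σ 10^(L/10) = 10^(78.6/10) = 7.244e+07 (78.60 dB SPL).
The limit corresponds to 10^(88.7/10) = 7.413e+08; subtracting the fixed part leaves 6.689e+08 for the grinder, i.e. 88.25 dB SPL.
Required insertion loss = 97.0 − 88.25 = 8.75 dB.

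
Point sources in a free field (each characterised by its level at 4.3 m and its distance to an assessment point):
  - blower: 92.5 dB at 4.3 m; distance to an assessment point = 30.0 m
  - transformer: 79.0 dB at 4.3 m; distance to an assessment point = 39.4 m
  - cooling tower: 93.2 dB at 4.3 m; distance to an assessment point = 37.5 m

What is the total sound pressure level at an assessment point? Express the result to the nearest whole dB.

78 dB

Apply inverse-square spreading to bring every level to the receiver, then sum 10^(L/10).
blower: 92.5 − 20·log₁₀(30.0/4.3) = 92.5 − 16.87 = 75.63 dB.
transformer: 79.0 − 20·log₁₀(39.4/4.3) = 79.0 − 19.24 = 59.76 dB.
cooling tower: 93.2 − 20·log₁₀(37.5/4.3) = 93.2 − 18.81 = 74.39 dB.
Σ 10^(L/10) = 6.495e+07 → L_total = 10·log₁₀(6.495e+07) = 78.13 dB.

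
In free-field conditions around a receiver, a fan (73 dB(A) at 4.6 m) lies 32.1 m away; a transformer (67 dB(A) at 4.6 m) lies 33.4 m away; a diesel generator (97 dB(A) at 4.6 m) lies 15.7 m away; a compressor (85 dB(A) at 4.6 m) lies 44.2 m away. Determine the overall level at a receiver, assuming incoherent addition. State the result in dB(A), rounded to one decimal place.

Apply inverse-square spreading to bring every level to the receiver, then sum 10^(L/10).
fan: 73 − 20·log₁₀(32.1/4.6) = 73 − 16.87 = 56.13 dB(A).
transformer: 67 − 20·log₁₀(33.4/4.6) = 67 − 17.22 = 49.78 dB(A).
diesel generator: 97 − 20·log₁₀(15.7/4.6) = 97 − 10.66 = 86.34 dB(A).
compressor: 85 − 20·log₁₀(44.2/4.6) = 85 − 19.65 = 65.35 dB(A).
Σ 10^(L/10) = 4.342e+08 → L_total = 10·log₁₀(4.342e+08) = 86.38 dB(A).

86.4 dB(A)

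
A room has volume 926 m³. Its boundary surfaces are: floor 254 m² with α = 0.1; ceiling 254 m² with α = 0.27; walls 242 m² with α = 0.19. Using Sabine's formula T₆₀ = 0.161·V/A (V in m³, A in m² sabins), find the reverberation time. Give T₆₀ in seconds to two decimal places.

1.07 s

Total absorption A = 254·0.1 + 254·0.27 + 242·0.19 = 139.96 m² sabins.
T₆₀ = 0.161 × 926 / 139.96 = 1.065 s.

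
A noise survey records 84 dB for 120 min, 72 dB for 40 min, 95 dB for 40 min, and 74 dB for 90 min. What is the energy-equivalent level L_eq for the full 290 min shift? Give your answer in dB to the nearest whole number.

87 dB

The energy average is taken in the linear domain: L_eq = 10·log₁₀[(Σ tᵢ·10^(Lᵢ/10))/T], T = 290 min.
Σ tᵢ·10^(Lᵢ/10) = 120·10^(84/10) + 40·10^(72/10) + 40·10^(95/10) + 90·10^(74/10) = 1.595e+11.
L_eq = 10·log₁₀(1.595e+11/290) = 87.40 dB.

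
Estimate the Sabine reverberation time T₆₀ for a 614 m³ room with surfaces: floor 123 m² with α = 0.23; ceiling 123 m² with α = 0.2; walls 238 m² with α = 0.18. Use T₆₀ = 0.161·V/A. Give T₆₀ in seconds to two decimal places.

Total absorption A = 123·0.23 + 123·0.2 + 238·0.18 = 95.73 m² sabins.
T₆₀ = 0.161 × 614 / 95.73 = 1.033 s.

1.03 s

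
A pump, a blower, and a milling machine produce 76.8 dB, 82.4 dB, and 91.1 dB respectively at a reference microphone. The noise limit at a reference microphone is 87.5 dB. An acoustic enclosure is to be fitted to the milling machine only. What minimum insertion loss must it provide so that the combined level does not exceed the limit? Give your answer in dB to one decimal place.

Everything except the milling machine sums to 10^(76.8/10) + 10^(82.4/10) = 2.216e+08 in linear terms, 83.46 dB.
To meet 87.5 dB overall, the treated milling machine may contribute at most 10^(87.5/10) − 2.216e+08 = 3.407e+08, i.e. 85.32 dB.
So the milling machine must be reduced from 91.1 to 85.32 dB: IL = 5.78 dB.

5.8 dB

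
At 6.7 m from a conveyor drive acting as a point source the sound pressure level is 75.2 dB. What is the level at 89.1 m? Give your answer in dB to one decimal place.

52.7 dB

Point-source attenuation: ΔL = 20·log₁₀(r₂/r₁) = 20·log₁₀(89.1/6.7) = 22.476 dB.
L₂ = 75.2 − 20·log₁₀(89.1/6.7) = 75.2 − 22.476 = 52.72 dB.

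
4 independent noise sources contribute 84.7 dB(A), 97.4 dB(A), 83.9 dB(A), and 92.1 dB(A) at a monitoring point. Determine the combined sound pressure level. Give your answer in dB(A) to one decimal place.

98.8 dB(A)

For uncorrelated sources the intensities add, so convert each level to linear form, sum, and take 10·log₁₀ of the total.
Σ 10^(L/10) = 10^(84.7/10) + 10^(97.4/10) + 10^(83.9/10) + 10^(92.1/10) = 7.658e+09.
L_total = 10·log₁₀(7.658e+09) = 98.84 dB(A).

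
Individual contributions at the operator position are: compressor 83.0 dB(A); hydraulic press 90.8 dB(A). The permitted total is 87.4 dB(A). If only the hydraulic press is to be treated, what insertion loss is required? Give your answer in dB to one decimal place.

The untreated sources together contribute 10^(83.0/10) = 1.995e+08, i.e. 83.00 dB(A).
The limit corresponds to 10^(87.4/10) = 5.495e+08; subtracting the fixed part leaves 3.500e+08 for the hydraulic press, i.e. 85.44 dB(A).
So the hydraulic press must be reduced from 90.8 to 85.44 dB(A): IL = 5.36 dB.

5.4 dB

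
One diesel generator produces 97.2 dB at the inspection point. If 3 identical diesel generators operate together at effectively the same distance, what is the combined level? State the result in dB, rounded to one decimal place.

102.0 dB

N identical incoherent sources raise the level by 10·log₁₀ N.
L_total = 97.2 + 10·log₁₀(3) = 97.2 + 4.771 = 101.97 dB.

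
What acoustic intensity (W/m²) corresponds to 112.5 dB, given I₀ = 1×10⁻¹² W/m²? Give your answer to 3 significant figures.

0.178 W/m²

I = I₀·10^(L/10) = 10⁻¹² × 10^(112.5/10) = 10^(-0.750).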